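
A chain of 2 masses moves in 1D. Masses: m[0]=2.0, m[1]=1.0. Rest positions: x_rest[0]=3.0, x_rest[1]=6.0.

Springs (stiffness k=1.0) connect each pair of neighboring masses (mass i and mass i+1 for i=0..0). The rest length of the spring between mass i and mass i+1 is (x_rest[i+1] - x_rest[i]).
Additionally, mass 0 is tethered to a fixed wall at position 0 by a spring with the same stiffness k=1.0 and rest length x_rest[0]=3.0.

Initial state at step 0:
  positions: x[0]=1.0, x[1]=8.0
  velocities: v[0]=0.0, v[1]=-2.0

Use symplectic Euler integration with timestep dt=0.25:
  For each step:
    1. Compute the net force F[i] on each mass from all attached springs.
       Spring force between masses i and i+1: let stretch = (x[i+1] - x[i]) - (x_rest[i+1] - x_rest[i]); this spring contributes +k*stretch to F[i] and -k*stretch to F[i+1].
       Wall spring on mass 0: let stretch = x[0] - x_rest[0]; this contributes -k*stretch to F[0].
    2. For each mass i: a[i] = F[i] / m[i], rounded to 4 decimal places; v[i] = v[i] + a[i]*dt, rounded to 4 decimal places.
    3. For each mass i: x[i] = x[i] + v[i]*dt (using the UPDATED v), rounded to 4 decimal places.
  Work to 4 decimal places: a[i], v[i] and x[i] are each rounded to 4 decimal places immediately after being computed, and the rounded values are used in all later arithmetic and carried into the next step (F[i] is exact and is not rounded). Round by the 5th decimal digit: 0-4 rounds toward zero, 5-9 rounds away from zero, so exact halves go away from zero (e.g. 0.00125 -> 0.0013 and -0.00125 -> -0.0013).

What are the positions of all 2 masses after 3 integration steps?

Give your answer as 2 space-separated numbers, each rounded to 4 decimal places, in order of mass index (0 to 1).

Step 0: x=[1.0000 8.0000] v=[0.0000 -2.0000]
Step 1: x=[1.1875 7.2500] v=[0.7500 -3.0000]
Step 2: x=[1.5274 6.3086] v=[1.3594 -3.7656]
Step 3: x=[1.9689 5.2559] v=[1.7661 -4.2109]

Answer: 1.9689 5.2559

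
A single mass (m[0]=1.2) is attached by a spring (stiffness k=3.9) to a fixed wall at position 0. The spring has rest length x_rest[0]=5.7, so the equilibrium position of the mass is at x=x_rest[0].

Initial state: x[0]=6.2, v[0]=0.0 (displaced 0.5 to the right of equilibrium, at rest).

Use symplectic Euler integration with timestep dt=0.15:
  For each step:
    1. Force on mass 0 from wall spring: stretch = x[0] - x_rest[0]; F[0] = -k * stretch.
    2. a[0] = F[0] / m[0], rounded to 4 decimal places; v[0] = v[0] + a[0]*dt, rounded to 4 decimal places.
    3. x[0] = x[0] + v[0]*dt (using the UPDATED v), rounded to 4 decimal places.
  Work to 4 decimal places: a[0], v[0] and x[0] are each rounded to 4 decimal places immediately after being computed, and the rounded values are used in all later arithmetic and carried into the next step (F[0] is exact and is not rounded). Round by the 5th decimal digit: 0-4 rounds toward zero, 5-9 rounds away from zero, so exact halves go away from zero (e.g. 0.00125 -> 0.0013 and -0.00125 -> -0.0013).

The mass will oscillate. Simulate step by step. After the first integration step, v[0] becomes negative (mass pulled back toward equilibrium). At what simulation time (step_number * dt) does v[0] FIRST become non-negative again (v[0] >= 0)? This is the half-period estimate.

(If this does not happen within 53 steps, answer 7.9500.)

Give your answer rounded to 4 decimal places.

Answer: 1.8000

Derivation:
Step 0: x=[6.2000] v=[0.0000]
Step 1: x=[6.1634] v=[-0.2438]
Step 2: x=[6.0929] v=[-0.4697]
Step 3: x=[5.9937] v=[-0.6612]
Step 4: x=[5.8730] v=[-0.8044]
Step 5: x=[5.7397] v=[-0.8887]
Step 6: x=[5.6035] v=[-0.9081]
Step 7: x=[5.4743] v=[-0.8611]
Step 8: x=[5.3616] v=[-0.7511]
Step 9: x=[5.2737] v=[-0.5861]
Step 10: x=[5.2170] v=[-0.3783]
Step 11: x=[5.1956] v=[-0.1428]
Step 12: x=[5.2111] v=[0.1031]
First v>=0 after going negative at step 12, time=1.8000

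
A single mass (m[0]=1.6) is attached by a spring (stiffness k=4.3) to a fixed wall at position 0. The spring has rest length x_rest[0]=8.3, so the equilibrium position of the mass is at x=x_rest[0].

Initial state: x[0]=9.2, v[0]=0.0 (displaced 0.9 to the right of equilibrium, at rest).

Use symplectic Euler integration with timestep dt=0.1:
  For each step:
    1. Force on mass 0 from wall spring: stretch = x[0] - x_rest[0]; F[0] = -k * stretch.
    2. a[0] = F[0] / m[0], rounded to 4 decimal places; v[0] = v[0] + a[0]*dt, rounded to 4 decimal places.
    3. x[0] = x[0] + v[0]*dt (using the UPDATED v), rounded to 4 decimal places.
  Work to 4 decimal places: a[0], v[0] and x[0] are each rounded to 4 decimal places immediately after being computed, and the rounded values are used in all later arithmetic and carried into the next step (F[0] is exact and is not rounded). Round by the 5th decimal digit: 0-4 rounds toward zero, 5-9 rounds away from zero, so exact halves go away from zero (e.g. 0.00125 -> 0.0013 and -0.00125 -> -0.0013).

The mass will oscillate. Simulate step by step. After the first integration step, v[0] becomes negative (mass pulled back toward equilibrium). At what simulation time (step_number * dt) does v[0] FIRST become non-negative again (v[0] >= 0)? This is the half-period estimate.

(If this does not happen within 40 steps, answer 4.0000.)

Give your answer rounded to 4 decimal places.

Answer: 2.0000

Derivation:
Step 0: x=[9.2000] v=[0.0000]
Step 1: x=[9.1758] v=[-0.2419]
Step 2: x=[9.1281] v=[-0.4773]
Step 3: x=[9.0581] v=[-0.6999]
Step 4: x=[8.9677] v=[-0.9036]
Step 5: x=[8.8594] v=[-1.0830]
Step 6: x=[8.7361] v=[-1.2333]
Step 7: x=[8.6011] v=[-1.3505]
Step 8: x=[8.4580] v=[-1.4314]
Step 9: x=[8.3106] v=[-1.4739]
Step 10: x=[8.1629] v=[-1.4768]
Step 11: x=[8.0189] v=[-1.4400]
Step 12: x=[7.8825] v=[-1.3645]
Step 13: x=[7.7573] v=[-1.2523]
Step 14: x=[7.6467] v=[-1.1065]
Step 15: x=[7.5536] v=[-0.9309]
Step 16: x=[7.4806] v=[-0.7303]
Step 17: x=[7.4296] v=[-0.5101]
Step 18: x=[7.4020] v=[-0.2762]
Step 19: x=[7.3985] v=[-0.0349]
Step 20: x=[7.4192] v=[0.2074]
First v>=0 after going negative at step 20, time=2.0000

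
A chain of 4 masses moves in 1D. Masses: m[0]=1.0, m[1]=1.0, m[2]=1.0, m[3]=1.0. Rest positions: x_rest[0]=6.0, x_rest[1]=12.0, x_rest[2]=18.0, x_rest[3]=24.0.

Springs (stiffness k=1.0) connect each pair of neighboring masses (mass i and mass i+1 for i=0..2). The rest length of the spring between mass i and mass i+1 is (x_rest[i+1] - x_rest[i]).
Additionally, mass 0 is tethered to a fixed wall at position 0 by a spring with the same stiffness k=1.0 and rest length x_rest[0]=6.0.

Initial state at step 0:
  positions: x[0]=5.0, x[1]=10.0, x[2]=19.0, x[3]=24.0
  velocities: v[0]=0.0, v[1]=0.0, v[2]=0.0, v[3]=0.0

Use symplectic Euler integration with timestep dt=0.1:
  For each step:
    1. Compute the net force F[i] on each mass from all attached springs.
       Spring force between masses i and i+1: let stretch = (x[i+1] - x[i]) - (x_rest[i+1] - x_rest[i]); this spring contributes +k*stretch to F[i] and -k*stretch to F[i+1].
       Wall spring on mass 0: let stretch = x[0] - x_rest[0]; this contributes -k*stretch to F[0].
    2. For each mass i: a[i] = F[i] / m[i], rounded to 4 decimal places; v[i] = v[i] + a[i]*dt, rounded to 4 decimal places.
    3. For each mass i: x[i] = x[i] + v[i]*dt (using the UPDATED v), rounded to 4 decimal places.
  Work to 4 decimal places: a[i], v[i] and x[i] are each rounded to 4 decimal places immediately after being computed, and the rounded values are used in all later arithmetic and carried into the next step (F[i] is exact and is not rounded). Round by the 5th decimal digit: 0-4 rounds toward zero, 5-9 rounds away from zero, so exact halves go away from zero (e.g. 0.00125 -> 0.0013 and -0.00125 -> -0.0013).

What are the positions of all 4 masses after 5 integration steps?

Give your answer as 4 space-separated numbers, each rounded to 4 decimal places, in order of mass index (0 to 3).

Answer: 5.0135 10.5592 18.4443 24.1330

Derivation:
Step 0: x=[5.0000 10.0000 19.0000 24.0000] v=[0.0000 0.0000 0.0000 0.0000]
Step 1: x=[5.0000 10.0400 18.9600 24.0100] v=[0.0000 0.4000 -0.4000 0.1000]
Step 2: x=[5.0004 10.1188 18.8813 24.0295] v=[0.0040 0.7880 -0.7870 0.1950]
Step 3: x=[5.0020 10.2340 18.7665 24.0575] v=[0.0158 1.1524 -1.1484 0.2802]
Step 4: x=[5.0059 10.3823 18.6192 24.0926] v=[0.0388 1.4825 -1.4726 0.3511]
Step 5: x=[5.0135 10.5592 18.4443 24.1330] v=[0.0759 1.7686 -1.7490 0.4038]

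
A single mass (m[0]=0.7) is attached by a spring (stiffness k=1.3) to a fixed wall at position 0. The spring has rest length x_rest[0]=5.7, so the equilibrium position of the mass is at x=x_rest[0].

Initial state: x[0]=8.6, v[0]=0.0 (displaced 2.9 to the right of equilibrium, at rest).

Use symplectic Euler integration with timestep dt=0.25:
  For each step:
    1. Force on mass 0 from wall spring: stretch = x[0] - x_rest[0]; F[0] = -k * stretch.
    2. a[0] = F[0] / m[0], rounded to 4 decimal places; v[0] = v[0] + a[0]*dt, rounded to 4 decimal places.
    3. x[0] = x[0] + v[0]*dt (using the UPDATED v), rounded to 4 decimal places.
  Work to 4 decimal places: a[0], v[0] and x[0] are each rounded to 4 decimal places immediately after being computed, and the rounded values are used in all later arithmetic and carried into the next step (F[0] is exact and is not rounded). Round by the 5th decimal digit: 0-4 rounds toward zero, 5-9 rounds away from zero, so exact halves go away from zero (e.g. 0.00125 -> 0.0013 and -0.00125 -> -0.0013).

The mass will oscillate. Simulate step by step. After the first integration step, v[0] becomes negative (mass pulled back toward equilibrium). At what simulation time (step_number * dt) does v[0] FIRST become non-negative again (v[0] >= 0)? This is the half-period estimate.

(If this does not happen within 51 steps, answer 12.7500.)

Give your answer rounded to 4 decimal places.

Step 0: x=[8.6000] v=[0.0000]
Step 1: x=[8.2634] v=[-1.3464]
Step 2: x=[7.6293] v=[-2.5366]
Step 3: x=[6.7712] v=[-3.4324]
Step 4: x=[5.7888] v=[-3.9298]
Step 5: x=[4.7961] v=[-3.9710]
Step 6: x=[3.9083] v=[-3.5513]
Step 7: x=[3.2284] v=[-2.7195]
Step 8: x=[2.8354] v=[-1.5720]
Step 9: x=[2.7749] v=[-0.2420]
Step 10: x=[3.0539] v=[1.1161]
First v>=0 after going negative at step 10, time=2.5000

Answer: 2.5000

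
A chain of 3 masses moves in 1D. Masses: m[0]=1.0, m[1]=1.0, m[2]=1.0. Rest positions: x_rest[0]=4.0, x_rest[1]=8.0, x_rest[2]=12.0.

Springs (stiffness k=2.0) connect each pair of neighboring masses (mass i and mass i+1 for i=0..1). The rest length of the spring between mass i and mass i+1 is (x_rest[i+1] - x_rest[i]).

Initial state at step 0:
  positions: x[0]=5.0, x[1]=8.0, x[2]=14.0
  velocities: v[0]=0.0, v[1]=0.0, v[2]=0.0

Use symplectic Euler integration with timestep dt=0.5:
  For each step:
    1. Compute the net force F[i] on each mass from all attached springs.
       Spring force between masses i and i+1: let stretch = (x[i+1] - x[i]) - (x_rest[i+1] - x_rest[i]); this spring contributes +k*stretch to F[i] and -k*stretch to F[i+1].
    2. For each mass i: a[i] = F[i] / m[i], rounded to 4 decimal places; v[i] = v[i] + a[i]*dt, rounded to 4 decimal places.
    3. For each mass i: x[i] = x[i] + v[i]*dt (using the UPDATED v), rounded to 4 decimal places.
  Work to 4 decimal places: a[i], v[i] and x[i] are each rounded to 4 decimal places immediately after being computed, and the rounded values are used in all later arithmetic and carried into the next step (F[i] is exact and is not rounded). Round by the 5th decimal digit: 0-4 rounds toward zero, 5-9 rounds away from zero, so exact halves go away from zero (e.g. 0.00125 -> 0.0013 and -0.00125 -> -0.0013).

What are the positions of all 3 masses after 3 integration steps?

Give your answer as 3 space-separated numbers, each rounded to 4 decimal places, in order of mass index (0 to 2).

Answer: 5.3750 9.1250 12.5000

Derivation:
Step 0: x=[5.0000 8.0000 14.0000] v=[0.0000 0.0000 0.0000]
Step 1: x=[4.5000 9.5000 13.0000] v=[-1.0000 3.0000 -2.0000]
Step 2: x=[4.5000 10.2500 12.2500] v=[0.0000 1.5000 -1.5000]
Step 3: x=[5.3750 9.1250 12.5000] v=[1.7500 -2.2500 0.5000]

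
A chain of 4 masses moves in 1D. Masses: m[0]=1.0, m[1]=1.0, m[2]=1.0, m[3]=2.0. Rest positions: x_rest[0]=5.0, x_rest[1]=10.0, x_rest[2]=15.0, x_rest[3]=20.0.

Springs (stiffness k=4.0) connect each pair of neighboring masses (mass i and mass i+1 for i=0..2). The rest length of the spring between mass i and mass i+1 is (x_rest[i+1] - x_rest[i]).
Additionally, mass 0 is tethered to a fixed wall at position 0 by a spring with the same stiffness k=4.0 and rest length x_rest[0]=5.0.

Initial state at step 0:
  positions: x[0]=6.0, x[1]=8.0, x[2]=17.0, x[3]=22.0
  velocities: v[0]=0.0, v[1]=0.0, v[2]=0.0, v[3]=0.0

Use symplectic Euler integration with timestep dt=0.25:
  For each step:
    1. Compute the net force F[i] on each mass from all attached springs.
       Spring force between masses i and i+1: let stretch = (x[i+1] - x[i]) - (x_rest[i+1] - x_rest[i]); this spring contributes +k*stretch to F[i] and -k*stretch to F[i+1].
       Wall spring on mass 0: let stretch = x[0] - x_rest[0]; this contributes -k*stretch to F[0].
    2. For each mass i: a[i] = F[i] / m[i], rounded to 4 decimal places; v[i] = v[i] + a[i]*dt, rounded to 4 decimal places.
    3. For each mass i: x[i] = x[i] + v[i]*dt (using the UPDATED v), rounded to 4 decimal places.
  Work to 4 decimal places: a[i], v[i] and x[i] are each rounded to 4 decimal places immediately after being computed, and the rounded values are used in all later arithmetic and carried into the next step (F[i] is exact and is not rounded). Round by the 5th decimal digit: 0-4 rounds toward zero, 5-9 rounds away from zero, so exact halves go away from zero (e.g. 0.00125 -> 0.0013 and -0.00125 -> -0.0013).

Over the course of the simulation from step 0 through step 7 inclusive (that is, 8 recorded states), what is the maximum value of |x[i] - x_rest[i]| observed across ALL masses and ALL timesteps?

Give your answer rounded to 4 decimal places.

Answer: 2.7813

Derivation:
Step 0: x=[6.0000 8.0000 17.0000 22.0000] v=[0.0000 0.0000 0.0000 0.0000]
Step 1: x=[5.0000 9.7500 16.0000 22.0000] v=[-4.0000 7.0000 -4.0000 0.0000]
Step 2: x=[3.9375 11.8750 14.9375 21.8750] v=[-4.2500 8.5000 -4.2500 -0.5000]
Step 3: x=[3.8750 12.7813 14.8438 21.5078] v=[-0.2500 3.6250 -0.3750 -1.4688]
Step 4: x=[5.0703 11.9766 15.9004 20.9326] v=[4.7813 -3.2188 4.2265 -2.3008]
Step 5: x=[6.7246 10.4263 17.2341 20.3534] v=[6.6173 -6.2013 5.3349 -2.3169]
Step 6: x=[7.6232 9.6525 17.6457 20.0093] v=[3.5944 -3.0952 1.6464 -1.3766]
Step 7: x=[7.1233 10.3697 16.6499 19.9947] v=[-1.9995 2.8687 -3.9832 -0.0584]
Max displacement = 2.7813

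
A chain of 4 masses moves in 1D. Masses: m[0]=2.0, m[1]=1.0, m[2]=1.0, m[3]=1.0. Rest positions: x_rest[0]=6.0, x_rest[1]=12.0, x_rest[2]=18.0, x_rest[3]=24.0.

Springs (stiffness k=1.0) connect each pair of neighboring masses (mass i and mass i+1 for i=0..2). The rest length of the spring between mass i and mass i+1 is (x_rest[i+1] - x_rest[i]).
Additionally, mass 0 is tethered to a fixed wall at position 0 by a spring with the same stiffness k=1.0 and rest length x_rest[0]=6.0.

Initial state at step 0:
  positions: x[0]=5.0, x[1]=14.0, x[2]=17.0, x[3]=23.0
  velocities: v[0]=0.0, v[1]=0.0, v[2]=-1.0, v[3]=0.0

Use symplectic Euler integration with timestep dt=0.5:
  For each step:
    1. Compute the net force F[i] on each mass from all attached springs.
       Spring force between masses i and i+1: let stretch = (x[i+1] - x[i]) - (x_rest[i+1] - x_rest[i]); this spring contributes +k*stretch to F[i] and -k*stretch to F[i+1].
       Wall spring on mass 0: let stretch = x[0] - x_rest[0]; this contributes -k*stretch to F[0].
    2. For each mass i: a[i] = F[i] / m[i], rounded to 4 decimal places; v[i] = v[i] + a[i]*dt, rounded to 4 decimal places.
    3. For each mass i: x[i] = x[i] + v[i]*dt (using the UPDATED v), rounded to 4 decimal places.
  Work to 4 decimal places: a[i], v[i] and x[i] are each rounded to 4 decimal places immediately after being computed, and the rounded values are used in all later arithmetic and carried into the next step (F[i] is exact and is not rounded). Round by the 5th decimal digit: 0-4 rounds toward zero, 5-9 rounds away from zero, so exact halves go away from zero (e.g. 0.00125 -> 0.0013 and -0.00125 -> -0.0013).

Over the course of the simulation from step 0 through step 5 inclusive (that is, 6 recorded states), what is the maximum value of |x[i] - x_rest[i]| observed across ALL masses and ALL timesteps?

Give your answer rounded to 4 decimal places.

Answer: 2.8594

Derivation:
Step 0: x=[5.0000 14.0000 17.0000 23.0000] v=[0.0000 0.0000 -1.0000 0.0000]
Step 1: x=[5.5000 12.5000 17.2500 23.0000] v=[1.0000 -3.0000 0.5000 0.0000]
Step 2: x=[6.1875 10.4375 17.7500 23.0625] v=[1.3750 -4.1250 1.0000 0.1250]
Step 3: x=[6.6328 9.1406 17.7500 23.2969] v=[0.8906 -2.5938 0.0000 0.4688]
Step 4: x=[6.5625 9.3691 16.9844 23.6446] v=[-0.1407 0.4570 -1.5313 0.6954]
Step 5: x=[6.0227 10.7998 15.9800 23.8273] v=[-1.0797 2.8614 -2.0089 0.3653]
Max displacement = 2.8594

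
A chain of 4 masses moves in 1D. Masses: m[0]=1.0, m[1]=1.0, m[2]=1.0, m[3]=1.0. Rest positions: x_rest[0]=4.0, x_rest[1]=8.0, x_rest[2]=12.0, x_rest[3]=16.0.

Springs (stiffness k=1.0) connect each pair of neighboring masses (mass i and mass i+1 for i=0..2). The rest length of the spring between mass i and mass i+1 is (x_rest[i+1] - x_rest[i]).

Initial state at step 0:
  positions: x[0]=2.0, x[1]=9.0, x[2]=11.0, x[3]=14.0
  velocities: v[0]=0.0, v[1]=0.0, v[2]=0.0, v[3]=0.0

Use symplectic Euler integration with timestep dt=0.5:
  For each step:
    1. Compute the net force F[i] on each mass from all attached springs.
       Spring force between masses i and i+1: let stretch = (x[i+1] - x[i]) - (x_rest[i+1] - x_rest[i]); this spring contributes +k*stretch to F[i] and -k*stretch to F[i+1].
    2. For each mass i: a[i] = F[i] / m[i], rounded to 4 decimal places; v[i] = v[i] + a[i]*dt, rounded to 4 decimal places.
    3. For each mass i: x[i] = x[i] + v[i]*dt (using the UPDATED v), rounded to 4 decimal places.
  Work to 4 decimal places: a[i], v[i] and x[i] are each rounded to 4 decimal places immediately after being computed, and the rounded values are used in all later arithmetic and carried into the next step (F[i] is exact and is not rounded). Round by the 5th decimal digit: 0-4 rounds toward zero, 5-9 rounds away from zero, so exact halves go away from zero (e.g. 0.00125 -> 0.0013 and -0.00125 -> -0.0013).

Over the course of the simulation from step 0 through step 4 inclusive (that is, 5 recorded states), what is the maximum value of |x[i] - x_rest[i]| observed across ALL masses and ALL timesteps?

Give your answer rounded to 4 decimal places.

Step 0: x=[2.0000 9.0000 11.0000 14.0000] v=[0.0000 0.0000 0.0000 0.0000]
Step 1: x=[2.7500 7.7500 11.2500 14.2500] v=[1.5000 -2.5000 0.5000 0.5000]
Step 2: x=[3.7500 6.1250 11.3750 14.7500] v=[2.0000 -3.2500 0.2500 1.0000]
Step 3: x=[4.3438 5.2188 11.0313 15.4063] v=[1.1875 -1.8125 -0.6875 1.3125]
Step 4: x=[4.1563 5.5470 10.3282 15.9688] v=[-0.3750 0.6563 -1.4063 1.1250]
Max displacement = 2.7812

Answer: 2.7812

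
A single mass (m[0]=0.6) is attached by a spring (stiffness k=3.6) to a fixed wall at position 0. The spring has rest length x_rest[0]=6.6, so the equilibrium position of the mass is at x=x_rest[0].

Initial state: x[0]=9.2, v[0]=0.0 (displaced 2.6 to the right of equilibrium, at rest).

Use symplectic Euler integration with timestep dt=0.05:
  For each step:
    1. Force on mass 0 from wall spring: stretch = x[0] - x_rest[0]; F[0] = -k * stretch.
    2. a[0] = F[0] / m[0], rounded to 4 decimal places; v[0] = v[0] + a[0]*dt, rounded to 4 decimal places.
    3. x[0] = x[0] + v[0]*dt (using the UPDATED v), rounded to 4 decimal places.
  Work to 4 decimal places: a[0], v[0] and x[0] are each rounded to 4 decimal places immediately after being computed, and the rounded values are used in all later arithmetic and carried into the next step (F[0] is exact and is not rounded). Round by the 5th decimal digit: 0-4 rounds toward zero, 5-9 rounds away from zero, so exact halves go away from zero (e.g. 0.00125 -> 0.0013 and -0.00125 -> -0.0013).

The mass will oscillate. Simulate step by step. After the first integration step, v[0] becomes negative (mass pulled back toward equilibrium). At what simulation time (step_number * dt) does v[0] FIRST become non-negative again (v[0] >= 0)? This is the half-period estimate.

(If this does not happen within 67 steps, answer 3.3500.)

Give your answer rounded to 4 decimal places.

Answer: 1.3000

Derivation:
Step 0: x=[9.2000] v=[0.0000]
Step 1: x=[9.1610] v=[-0.7800]
Step 2: x=[9.0836] v=[-1.5483]
Step 3: x=[8.9689] v=[-2.2934]
Step 4: x=[8.8187] v=[-3.0041]
Step 5: x=[8.6352] v=[-3.6697]
Step 6: x=[8.4212] v=[-4.2803]
Step 7: x=[8.1799] v=[-4.8267]
Step 8: x=[7.9149] v=[-5.3007]
Step 9: x=[7.6301] v=[-5.6952]
Step 10: x=[7.3299] v=[-6.0042]
Step 11: x=[7.0187] v=[-6.2232]
Step 12: x=[6.7013] v=[-6.3488]
Step 13: x=[6.3823] v=[-6.3792]
Step 14: x=[6.0666] v=[-6.3139]
Step 15: x=[5.7589] v=[-6.1539]
Step 16: x=[5.4638] v=[-5.9016]
Step 17: x=[5.1858] v=[-5.5607]
Step 18: x=[4.9290] v=[-5.1364]
Step 19: x=[4.6972] v=[-4.6351]
Step 20: x=[4.4940] v=[-4.0643]
Step 21: x=[4.3224] v=[-3.4325]
Step 22: x=[4.1849] v=[-2.7492]
Step 23: x=[4.0837] v=[-2.0247]
Step 24: x=[4.0202] v=[-1.2698]
Step 25: x=[3.9954] v=[-0.4959]
Step 26: x=[4.0097] v=[0.2855]
First v>=0 after going negative at step 26, time=1.3000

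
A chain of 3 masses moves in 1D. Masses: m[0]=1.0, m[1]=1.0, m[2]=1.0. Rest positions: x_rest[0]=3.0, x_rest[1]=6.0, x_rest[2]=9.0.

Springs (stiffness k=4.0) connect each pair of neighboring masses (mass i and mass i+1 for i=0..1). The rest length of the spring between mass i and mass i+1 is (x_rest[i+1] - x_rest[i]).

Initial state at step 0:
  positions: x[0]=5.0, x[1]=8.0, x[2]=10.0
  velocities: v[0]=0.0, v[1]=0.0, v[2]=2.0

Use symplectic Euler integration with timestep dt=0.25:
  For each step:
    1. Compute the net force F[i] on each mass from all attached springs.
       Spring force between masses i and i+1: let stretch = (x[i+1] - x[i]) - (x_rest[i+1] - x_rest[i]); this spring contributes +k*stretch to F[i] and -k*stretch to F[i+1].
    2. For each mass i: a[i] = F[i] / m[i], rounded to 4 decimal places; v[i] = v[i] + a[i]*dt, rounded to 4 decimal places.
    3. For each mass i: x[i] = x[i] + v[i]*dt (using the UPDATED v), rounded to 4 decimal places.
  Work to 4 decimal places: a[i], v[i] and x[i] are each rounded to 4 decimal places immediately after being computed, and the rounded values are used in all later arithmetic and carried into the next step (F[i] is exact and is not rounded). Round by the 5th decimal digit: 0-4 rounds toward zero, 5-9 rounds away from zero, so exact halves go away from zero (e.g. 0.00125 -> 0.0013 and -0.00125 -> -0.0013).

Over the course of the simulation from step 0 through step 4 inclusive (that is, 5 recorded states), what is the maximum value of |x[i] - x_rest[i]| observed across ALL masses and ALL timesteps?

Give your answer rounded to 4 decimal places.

Step 0: x=[5.0000 8.0000 10.0000] v=[0.0000 0.0000 2.0000]
Step 1: x=[5.0000 7.7500 10.7500] v=[0.0000 -1.0000 3.0000]
Step 2: x=[4.9375 7.5625 11.5000] v=[-0.2500 -0.7500 3.0000]
Step 3: x=[4.7813 7.7031 12.0156] v=[-0.6250 0.5625 2.0625]
Step 4: x=[4.6055 8.1914 12.2031] v=[-0.7032 1.9532 0.7500]
Max displacement = 3.2031

Answer: 3.2031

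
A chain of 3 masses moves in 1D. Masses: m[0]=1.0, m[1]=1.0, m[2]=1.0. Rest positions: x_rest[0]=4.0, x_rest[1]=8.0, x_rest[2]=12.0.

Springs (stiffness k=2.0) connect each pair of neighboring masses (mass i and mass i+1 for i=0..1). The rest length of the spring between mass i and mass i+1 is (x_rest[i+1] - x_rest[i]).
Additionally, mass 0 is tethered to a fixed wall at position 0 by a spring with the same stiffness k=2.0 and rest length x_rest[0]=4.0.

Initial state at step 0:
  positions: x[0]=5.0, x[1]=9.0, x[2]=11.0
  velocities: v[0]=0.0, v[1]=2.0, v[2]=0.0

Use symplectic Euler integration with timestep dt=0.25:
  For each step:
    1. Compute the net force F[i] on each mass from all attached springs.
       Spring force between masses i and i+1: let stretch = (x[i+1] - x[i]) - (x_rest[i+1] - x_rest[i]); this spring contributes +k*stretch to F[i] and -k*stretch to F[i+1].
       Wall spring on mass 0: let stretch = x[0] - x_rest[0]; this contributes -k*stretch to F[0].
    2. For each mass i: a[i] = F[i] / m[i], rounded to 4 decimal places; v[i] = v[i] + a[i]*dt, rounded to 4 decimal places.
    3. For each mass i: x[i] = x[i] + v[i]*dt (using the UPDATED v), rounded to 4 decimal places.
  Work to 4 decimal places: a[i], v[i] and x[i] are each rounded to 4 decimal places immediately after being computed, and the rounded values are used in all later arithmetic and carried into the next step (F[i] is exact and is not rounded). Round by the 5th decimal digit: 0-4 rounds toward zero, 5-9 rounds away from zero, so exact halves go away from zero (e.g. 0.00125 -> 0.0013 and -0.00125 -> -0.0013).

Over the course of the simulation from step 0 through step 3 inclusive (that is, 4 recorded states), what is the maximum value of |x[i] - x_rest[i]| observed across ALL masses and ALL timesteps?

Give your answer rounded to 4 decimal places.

Step 0: x=[5.0000 9.0000 11.0000] v=[0.0000 2.0000 0.0000]
Step 1: x=[4.8750 9.2500 11.2500] v=[-0.5000 1.0000 1.0000]
Step 2: x=[4.6875 9.2031 11.7500] v=[-0.7500 -0.1875 2.0000]
Step 3: x=[4.4785 8.9101 12.4317] v=[-0.8360 -1.1719 2.7266]
Max displacement = 1.2500

Answer: 1.2500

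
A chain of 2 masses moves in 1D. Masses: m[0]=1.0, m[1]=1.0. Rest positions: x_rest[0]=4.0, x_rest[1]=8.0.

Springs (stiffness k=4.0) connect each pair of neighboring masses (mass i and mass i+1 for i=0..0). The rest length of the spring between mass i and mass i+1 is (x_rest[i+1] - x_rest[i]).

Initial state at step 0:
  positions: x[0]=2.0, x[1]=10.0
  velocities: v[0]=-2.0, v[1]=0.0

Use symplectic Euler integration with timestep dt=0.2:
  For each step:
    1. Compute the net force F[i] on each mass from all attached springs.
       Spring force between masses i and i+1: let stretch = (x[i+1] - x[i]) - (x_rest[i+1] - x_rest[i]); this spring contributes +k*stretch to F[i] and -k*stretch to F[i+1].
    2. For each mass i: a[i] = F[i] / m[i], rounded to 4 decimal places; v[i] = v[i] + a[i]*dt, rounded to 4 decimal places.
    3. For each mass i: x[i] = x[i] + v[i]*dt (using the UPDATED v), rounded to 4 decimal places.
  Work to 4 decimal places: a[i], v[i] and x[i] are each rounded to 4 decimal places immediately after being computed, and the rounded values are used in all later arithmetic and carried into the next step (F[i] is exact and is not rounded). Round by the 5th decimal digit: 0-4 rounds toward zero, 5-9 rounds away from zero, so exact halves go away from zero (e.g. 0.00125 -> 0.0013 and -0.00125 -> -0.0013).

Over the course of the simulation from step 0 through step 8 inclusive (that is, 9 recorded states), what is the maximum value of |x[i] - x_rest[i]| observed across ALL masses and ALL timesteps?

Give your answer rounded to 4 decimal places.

Answer: 3.0457

Derivation:
Step 0: x=[2.0000 10.0000] v=[-2.0000 0.0000]
Step 1: x=[2.2400 9.3600] v=[1.2000 -3.2000]
Step 2: x=[2.9792 8.2208] v=[3.6960 -5.6960]
Step 3: x=[3.9171 6.8829] v=[4.6893 -6.6893]
Step 4: x=[4.6895 5.7105] v=[3.8619 -5.8619]
Step 5: x=[4.9852 5.0148] v=[1.4787 -3.4787]
Step 6: x=[4.6457 4.9543] v=[-1.6976 -0.3024]
Step 7: x=[3.7156 5.4844] v=[-4.6507 2.6507]
Step 8: x=[2.4285 6.3715] v=[-6.4357 4.4357]
Max displacement = 3.0457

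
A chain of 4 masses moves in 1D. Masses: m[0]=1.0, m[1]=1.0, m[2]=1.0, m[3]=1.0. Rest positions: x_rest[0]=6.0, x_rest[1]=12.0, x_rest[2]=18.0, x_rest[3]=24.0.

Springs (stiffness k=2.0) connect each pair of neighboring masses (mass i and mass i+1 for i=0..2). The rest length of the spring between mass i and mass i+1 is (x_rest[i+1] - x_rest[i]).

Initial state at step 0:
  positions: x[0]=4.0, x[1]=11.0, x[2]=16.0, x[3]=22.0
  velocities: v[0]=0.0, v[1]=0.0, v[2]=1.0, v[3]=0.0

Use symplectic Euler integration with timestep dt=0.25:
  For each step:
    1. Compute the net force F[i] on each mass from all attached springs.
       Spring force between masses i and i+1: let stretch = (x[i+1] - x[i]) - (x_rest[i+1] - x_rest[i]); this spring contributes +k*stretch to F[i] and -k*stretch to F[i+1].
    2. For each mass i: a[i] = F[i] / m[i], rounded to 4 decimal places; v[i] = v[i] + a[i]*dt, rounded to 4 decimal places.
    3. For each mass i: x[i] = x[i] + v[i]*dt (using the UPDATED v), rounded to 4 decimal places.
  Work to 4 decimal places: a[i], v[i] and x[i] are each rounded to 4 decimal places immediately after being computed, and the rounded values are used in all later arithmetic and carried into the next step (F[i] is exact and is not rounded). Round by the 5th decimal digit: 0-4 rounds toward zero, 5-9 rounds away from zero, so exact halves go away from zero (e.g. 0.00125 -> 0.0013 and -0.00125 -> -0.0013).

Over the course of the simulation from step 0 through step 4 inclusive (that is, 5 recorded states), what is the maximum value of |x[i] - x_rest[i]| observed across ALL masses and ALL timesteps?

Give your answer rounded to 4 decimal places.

Step 0: x=[4.0000 11.0000 16.0000 22.0000] v=[0.0000 0.0000 1.0000 0.0000]
Step 1: x=[4.1250 10.7500 16.3750 22.0000] v=[0.5000 -1.0000 1.5000 0.0000]
Step 2: x=[4.3281 10.3750 16.7500 22.0469] v=[0.8125 -1.5000 1.5000 0.1875]
Step 3: x=[4.5371 10.0410 16.9903 22.1817] v=[0.8360 -1.3360 0.9610 0.5391]
Step 4: x=[4.6841 9.8877 17.0108 22.4176] v=[0.5880 -0.6133 0.0821 0.9434]
Max displacement = 2.1123

Answer: 2.1123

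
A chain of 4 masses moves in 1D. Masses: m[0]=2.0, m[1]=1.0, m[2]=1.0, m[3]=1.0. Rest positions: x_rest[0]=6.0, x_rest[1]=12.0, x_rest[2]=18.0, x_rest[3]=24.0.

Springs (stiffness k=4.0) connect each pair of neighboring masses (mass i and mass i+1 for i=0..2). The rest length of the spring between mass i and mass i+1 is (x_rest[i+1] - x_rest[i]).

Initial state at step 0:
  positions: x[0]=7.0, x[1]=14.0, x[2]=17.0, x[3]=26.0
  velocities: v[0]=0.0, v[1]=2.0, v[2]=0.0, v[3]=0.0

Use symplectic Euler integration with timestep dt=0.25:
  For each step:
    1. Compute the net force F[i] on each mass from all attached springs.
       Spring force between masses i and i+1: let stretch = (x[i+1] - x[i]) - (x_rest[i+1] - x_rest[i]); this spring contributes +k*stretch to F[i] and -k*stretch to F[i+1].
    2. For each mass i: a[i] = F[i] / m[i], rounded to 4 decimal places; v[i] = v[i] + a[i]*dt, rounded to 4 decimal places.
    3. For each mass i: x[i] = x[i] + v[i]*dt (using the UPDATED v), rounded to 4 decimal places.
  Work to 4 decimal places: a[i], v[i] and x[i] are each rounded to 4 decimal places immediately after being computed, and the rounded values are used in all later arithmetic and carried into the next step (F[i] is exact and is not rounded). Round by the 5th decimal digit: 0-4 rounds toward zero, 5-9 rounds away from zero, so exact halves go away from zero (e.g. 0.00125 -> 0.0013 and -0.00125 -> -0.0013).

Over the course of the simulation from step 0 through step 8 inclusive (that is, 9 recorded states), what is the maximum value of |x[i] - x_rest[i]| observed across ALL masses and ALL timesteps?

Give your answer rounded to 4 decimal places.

Step 0: x=[7.0000 14.0000 17.0000 26.0000] v=[0.0000 2.0000 0.0000 0.0000]
Step 1: x=[7.1250 13.5000 18.5000 25.2500] v=[0.5000 -2.0000 6.0000 -3.0000]
Step 2: x=[7.2969 12.6563 20.4375 24.3125] v=[0.6875 -3.3750 7.7500 -3.7500]
Step 3: x=[7.3887 12.4180 21.3985 23.9063] v=[0.3672 -0.9532 3.8438 -1.6250]
Step 4: x=[7.3592 13.1675 20.7413 24.3731] v=[-0.1182 2.9980 -2.6289 1.8672]
Step 5: x=[7.3057 14.3584 19.0986 25.4320] v=[-0.2141 4.7635 -6.5709 4.2354]
Step 6: x=[7.3838 14.9712 17.8542 26.4075] v=[0.3123 2.4510 -4.9777 3.9020]
Step 7: x=[7.6603 14.4079 18.0274 26.7447] v=[1.1060 -2.2534 0.6926 1.3487]
Step 8: x=[8.0303 13.0625 19.4750 26.4026] v=[1.4798 -5.3815 5.7904 -1.3686]
Max displacement = 3.3985

Answer: 3.3985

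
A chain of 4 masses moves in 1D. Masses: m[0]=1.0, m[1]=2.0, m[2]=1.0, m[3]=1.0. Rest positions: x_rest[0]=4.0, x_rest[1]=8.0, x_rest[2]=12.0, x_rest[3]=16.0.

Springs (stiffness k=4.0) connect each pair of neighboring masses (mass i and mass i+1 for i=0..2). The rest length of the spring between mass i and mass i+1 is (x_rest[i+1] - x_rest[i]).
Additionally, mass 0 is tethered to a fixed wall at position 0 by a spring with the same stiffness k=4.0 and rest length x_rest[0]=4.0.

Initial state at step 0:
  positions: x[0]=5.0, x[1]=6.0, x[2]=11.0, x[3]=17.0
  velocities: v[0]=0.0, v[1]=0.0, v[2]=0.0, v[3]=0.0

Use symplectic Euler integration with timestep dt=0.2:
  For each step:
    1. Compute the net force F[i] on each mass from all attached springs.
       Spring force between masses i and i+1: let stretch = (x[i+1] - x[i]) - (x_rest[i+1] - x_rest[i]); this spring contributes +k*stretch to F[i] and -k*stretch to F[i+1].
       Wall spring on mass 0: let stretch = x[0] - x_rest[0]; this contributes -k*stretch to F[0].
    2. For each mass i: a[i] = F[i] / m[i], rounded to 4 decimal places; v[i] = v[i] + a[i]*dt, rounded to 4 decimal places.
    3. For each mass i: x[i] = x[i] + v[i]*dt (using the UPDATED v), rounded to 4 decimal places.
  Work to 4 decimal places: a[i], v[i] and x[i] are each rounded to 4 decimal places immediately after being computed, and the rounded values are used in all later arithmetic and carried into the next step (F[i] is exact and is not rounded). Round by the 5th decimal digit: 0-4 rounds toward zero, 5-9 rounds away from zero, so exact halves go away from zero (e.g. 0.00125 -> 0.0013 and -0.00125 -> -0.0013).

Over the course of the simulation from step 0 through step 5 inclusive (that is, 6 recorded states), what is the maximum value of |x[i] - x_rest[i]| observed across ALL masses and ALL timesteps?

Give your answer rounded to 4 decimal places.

Step 0: x=[5.0000 6.0000 11.0000 17.0000] v=[0.0000 0.0000 0.0000 0.0000]
Step 1: x=[4.3600 6.3200 11.1600 16.6800] v=[-3.2000 1.6000 0.8000 -1.6000]
Step 2: x=[3.3360 6.8704 11.4288 16.1168] v=[-5.1200 2.7520 1.3440 -2.8160]
Step 3: x=[2.3437 7.5027 11.7183 15.4435] v=[-4.9613 3.1616 1.4477 -3.3664]
Step 4: x=[1.8019 8.0595 11.9294 14.8142] v=[-2.7091 2.7842 1.0554 -3.1466]
Step 5: x=[1.9730 8.4253 11.9829 14.3633] v=[0.8555 1.8291 0.2673 -2.2544]
Max displacement = 2.1981

Answer: 2.1981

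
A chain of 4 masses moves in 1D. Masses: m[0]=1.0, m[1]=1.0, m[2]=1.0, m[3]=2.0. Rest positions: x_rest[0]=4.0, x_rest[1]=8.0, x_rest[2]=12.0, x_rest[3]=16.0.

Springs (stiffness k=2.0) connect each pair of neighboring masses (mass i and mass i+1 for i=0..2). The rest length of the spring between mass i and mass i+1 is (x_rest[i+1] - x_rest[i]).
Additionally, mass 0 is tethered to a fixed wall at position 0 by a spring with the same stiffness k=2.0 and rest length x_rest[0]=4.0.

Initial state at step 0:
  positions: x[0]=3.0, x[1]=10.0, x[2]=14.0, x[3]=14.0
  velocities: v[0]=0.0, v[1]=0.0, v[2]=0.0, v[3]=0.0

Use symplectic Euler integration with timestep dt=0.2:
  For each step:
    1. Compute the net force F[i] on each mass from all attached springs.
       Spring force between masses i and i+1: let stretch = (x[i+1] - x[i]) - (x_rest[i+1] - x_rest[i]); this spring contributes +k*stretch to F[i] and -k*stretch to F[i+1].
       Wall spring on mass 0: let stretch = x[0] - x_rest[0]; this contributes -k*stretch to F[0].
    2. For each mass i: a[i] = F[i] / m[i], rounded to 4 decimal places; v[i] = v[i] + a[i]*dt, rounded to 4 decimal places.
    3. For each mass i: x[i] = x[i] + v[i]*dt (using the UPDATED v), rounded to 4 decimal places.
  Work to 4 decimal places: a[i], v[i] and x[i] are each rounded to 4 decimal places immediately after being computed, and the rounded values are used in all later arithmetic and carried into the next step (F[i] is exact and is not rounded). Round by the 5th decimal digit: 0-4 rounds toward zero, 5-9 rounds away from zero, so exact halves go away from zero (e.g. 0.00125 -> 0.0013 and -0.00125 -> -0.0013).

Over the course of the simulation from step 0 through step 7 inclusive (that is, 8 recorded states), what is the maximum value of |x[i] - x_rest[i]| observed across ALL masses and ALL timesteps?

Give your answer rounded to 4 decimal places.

Answer: 2.4201

Derivation:
Step 0: x=[3.0000 10.0000 14.0000 14.0000] v=[0.0000 0.0000 0.0000 0.0000]
Step 1: x=[3.3200 9.7600 13.6800 14.1600] v=[1.6000 -1.2000 -1.6000 0.8000]
Step 2: x=[3.8896 9.3184 13.0848 14.4608] v=[2.8480 -2.2080 -2.9760 1.5040]
Step 3: x=[4.5823 8.7438 12.2984 14.8666] v=[3.4637 -2.8730 -3.9322 2.0288]
Step 4: x=[5.2414 8.1206 11.4330 15.3296] v=[3.2954 -3.1158 -4.3268 2.3152]
Step 5: x=[5.7115 7.5321 10.6144 15.7968] v=[2.3505 -2.9425 -4.0931 2.3359]
Step 6: x=[5.8703 7.0445 9.9638 16.2167] v=[0.7941 -2.4378 -3.2531 2.0994]
Step 7: x=[5.6534 6.6965 9.5799 16.5465] v=[-1.0843 -1.7398 -1.9197 1.6488]
Max displacement = 2.4201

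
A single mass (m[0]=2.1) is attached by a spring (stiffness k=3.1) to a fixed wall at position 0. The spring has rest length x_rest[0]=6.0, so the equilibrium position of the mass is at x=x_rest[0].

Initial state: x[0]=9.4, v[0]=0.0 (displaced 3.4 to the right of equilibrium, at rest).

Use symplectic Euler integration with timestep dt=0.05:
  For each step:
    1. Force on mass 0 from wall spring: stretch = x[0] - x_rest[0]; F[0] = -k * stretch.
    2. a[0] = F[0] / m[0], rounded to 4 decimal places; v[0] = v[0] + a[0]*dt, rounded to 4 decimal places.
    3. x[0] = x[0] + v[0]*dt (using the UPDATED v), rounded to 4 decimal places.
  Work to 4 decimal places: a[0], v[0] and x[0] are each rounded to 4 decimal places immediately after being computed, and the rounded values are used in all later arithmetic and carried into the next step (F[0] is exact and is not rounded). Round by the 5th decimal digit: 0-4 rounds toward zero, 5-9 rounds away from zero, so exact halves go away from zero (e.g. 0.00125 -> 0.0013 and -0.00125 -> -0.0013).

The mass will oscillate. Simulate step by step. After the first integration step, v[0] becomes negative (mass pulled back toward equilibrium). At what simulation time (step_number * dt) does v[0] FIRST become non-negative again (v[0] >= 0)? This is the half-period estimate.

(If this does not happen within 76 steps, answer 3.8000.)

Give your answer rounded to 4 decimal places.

Answer: 2.6000

Derivation:
Step 0: x=[9.4000] v=[0.0000]
Step 1: x=[9.3875] v=[-0.2510]
Step 2: x=[9.3625] v=[-0.5010]
Step 3: x=[9.3250] v=[-0.7492]
Step 4: x=[9.2753] v=[-0.9946]
Step 5: x=[9.2135] v=[-1.2364]
Step 6: x=[9.1398] v=[-1.4736]
Step 7: x=[9.0545] v=[-1.7053]
Step 8: x=[8.9580] v=[-1.9308]
Step 9: x=[8.8505] v=[-2.1491]
Step 10: x=[8.7325] v=[-2.3595]
Step 11: x=[8.6044] v=[-2.5612]
Step 12: x=[8.4667] v=[-2.7534]
Step 13: x=[8.3199] v=[-2.9355]
Step 14: x=[8.1646] v=[-3.1067]
Step 15: x=[8.0013] v=[-3.2665]
Step 16: x=[7.8306] v=[-3.4142]
Step 17: x=[7.6531] v=[-3.5493]
Step 18: x=[7.4695] v=[-3.6713]
Step 19: x=[7.2805] v=[-3.7798]
Step 20: x=[7.0868] v=[-3.8743]
Step 21: x=[6.8891] v=[-3.9545]
Step 22: x=[6.6881] v=[-4.0201]
Step 23: x=[6.4846] v=[-4.0709]
Step 24: x=[6.2793] v=[-4.1067]
Step 25: x=[6.0729] v=[-4.1273]
Step 26: x=[5.8663] v=[-4.1327]
Step 27: x=[5.6602] v=[-4.1228]
Step 28: x=[5.4553] v=[-4.0977]
Step 29: x=[5.2524] v=[-4.0575]
Step 30: x=[5.0523] v=[-4.0023]
Step 31: x=[4.8557] v=[-3.9324]
Step 32: x=[4.6633] v=[-3.8479]
Step 33: x=[4.4758] v=[-3.7492]
Step 34: x=[4.2940] v=[-3.6367]
Step 35: x=[4.1185] v=[-3.5108]
Step 36: x=[3.9499] v=[-3.3719]
Step 37: x=[3.7889] v=[-3.2206]
Step 38: x=[3.6360] v=[-3.0574]
Step 39: x=[3.4919] v=[-2.8829]
Step 40: x=[3.3570] v=[-2.6978]
Step 41: x=[3.2319] v=[-2.5027]
Step 42: x=[3.1170] v=[-2.2984]
Step 43: x=[3.0127] v=[-2.0856]
Step 44: x=[2.9194] v=[-1.8651]
Step 45: x=[2.8375] v=[-1.6377]
Step 46: x=[2.7673] v=[-1.4043]
Step 47: x=[2.7090] v=[-1.1657]
Step 48: x=[2.6629] v=[-0.9228]
Step 49: x=[2.6291] v=[-0.6765]
Step 50: x=[2.6077] v=[-0.4277]
Step 51: x=[2.5988] v=[-0.1773]
Step 52: x=[2.6025] v=[0.0737]
First v>=0 after going negative at step 52, time=2.6000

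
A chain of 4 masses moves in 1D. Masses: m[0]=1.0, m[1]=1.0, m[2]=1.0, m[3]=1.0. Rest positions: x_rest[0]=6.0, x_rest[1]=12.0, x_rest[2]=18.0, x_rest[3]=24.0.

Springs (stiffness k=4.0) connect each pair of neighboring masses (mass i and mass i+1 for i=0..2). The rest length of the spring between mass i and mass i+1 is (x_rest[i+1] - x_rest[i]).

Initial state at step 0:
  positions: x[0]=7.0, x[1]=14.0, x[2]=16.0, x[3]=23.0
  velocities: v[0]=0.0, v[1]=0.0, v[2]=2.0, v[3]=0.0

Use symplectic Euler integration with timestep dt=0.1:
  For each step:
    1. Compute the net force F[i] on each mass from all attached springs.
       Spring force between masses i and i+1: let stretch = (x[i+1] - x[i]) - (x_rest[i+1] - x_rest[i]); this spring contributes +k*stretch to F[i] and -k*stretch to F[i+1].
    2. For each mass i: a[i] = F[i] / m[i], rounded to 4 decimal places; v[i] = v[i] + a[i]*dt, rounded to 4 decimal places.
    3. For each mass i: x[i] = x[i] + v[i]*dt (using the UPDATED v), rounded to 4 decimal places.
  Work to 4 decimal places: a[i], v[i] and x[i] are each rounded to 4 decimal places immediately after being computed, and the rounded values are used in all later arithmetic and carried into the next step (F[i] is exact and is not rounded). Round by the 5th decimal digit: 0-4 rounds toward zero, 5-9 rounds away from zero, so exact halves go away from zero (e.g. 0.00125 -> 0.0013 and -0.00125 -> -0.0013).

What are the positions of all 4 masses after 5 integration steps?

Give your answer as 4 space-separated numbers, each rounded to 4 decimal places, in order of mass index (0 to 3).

Answer: 7.3079 11.9380 18.9150 22.8391

Derivation:
Step 0: x=[7.0000 14.0000 16.0000 23.0000] v=[0.0000 0.0000 2.0000 0.0000]
Step 1: x=[7.0400 13.8000 16.4000 22.9600] v=[0.4000 -2.0000 4.0000 -0.4000]
Step 2: x=[7.1104 13.4336 16.9584 22.8976] v=[0.7040 -3.6640 5.5840 -0.6240]
Step 3: x=[7.1937 12.9553 17.6134 22.8376] v=[0.8333 -4.7834 6.5498 -0.5997]
Step 4: x=[7.2675 12.4328 18.2910 22.8087] v=[0.7379 -5.2248 6.7762 -0.2894]
Step 5: x=[7.3079 11.9380 18.9150 22.8391] v=[0.4040 -4.9476 6.2400 0.3035]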